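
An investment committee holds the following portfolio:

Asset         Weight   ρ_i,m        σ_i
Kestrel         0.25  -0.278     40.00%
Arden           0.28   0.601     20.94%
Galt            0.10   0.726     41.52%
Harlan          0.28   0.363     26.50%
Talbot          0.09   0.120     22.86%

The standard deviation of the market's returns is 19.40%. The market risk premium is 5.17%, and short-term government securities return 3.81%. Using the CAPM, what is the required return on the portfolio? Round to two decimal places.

5.60%

β_Kestrel = -0.278 × 40.00% / 19.40% = -0.5732
β_Arden = 0.601 × 20.94% / 19.40% = 0.6487
β_Galt = 0.726 × 41.52% / 19.40% = 1.5538
β_Harlan = 0.363 × 26.50% / 19.40% = 0.4959
β_Talbot = 0.120 × 22.86% / 19.40% = 0.1414
β_P = Σ w_i β_i = 0.25×-0.5732 + 0.28×0.6487 + 0.10×1.5538 + 0.28×0.4959 + 0.09×0.1414 = 0.3453
E(R_P) = R_f + β_P × MRP = 3.81% + 0.3453 × 5.17% = 5.60%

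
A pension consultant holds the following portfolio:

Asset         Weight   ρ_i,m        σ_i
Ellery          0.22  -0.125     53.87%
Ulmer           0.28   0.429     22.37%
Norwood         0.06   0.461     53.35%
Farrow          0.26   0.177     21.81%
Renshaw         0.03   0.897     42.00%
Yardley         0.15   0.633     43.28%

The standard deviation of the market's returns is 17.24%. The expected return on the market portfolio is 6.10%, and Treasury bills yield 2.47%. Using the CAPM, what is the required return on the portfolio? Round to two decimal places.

β_Ellery = -0.125 × 53.87% / 17.24% = -0.3906
β_Ulmer = 0.429 × 22.37% / 17.24% = 0.5567
β_Norwood = 0.461 × 53.35% / 17.24% = 1.4266
β_Farrow = 0.177 × 21.81% / 17.24% = 0.2239
β_Renshaw = 0.897 × 42.00% / 17.24% = 2.1853
β_Yardley = 0.633 × 43.28% / 17.24% = 1.5891
β_P = Σ w_i β_i = 0.22×-0.3906 + 0.28×0.5567 + 0.06×1.4266 + 0.26×0.2239 + 0.03×2.1853 + 0.15×1.5891 = 0.5177
MRP = 6.10% − 2.47% = 3.63%
E(R_P) = R_f + β_P × MRP = 2.47% + 0.5177 × 3.63% = 4.35%

4.35%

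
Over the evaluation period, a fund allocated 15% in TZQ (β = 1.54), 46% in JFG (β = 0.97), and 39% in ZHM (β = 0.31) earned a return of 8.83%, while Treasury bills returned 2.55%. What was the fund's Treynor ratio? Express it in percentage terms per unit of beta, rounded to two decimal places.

β_P = 0.15×1.54 + 0.46×0.97 + 0.39×0.31 = 0.7981
Treynor = (R_P − R_f) / β_P = (8.83% − 2.55%) / 0.7981 = 6.28% / 0.7981 = 7.87%

7.87%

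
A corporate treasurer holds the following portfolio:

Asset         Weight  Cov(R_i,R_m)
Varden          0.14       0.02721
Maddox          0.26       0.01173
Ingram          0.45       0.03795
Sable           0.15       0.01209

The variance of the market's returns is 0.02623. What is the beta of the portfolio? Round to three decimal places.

0.982

β_Varden = 0.02721 / 0.02623 = 1.0374
β_Maddox = 0.01173 / 0.02623 = 0.4472
β_Ingram = 0.03795 / 0.02623 = 1.4468
β_Sable = 0.01209 / 0.02623 = 0.4609
β_P = Σ w_i β_i = 0.14×1.0374 + 0.26×0.4472 + 0.45×1.4468 + 0.15×0.4609 = 0.9817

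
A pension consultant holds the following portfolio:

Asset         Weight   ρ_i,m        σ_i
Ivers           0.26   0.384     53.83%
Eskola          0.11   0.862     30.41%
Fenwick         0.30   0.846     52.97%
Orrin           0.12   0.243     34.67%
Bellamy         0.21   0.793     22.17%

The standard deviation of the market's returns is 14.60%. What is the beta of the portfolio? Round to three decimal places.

β_Ivers = 0.384 × 53.83% / 14.60% = 1.4158
β_Eskola = 0.862 × 30.41% / 14.60% = 1.7954
β_Fenwick = 0.846 × 52.97% / 14.60% = 3.0694
β_Orrin = 0.243 × 34.67% / 14.60% = 0.5770
β_Bellamy = 0.793 × 22.17% / 14.60% = 1.2042
β_P = Σ w_i β_i = 0.26×1.4158 + 0.11×1.7954 + 0.30×3.0694 + 0.12×0.5770 + 0.21×1.2042 = 1.8085

1.809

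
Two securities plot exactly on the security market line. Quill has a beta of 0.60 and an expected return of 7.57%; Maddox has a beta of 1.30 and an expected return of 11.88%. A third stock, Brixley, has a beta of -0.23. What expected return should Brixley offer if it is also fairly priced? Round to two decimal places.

2.46%

MRP (SML slope) = (11.88% − 7.57%) / (1.30 − 0.60) = 4.31% / 0.70 = 6.1571%
R_f (intercept) = 7.57% − 0.60 × 6.1571% = 3.8757%
E(R_Brixley) = R_f + β × MRP = 3.8757% + -0.23 × 6.1571% = 2.46%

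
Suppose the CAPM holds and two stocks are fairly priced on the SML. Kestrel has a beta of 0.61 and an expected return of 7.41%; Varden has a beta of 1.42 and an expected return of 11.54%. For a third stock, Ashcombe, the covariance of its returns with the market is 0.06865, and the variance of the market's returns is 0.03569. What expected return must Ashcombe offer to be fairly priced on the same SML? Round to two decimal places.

14.11%

MRP = (11.54% − 7.41%) / (1.42 − 0.61) = 5.0988%
R_f = 7.41% − 0.61 × 5.0988% = 4.2997%
β_Ashcombe = Cov / Var(R_m) = 0.06865 / 0.03569 = 1.9235
E(R_Ashcombe) = R_f + β × MRP = 4.2997% + 1.9235 × 5.0988% = 14.11%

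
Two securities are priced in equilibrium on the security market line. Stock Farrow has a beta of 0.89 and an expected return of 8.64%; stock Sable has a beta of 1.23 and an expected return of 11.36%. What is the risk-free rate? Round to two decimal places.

1.52%

Both satisfy E(R) = R_f + β·MRP, so the slope of the SML is
MRP = (11.36% − 8.64%) / (1.23 − 0.89) = 2.72% / 0.34 = 8.0000%
R_f = E(R_Farrow) − β_Farrow·MRP = 8.64% − 0.89 × 8.0000% = 1.5200%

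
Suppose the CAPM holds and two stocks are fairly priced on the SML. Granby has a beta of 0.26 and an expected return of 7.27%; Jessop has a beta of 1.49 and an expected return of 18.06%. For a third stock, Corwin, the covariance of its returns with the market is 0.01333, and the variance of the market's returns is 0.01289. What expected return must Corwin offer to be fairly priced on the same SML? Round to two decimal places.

MRP = (18.06% − 7.27%) / (1.49 − 0.26) = 8.7724%
R_f = 7.27% − 0.26 × 8.7724% = 4.9892%
β_Corwin = Cov / Var(R_m) = 0.01333 / 0.01289 = 1.0341
E(R_Corwin) = R_f + β × MRP = 4.9892% + 1.0341 × 8.7724% = 14.06%

14.06%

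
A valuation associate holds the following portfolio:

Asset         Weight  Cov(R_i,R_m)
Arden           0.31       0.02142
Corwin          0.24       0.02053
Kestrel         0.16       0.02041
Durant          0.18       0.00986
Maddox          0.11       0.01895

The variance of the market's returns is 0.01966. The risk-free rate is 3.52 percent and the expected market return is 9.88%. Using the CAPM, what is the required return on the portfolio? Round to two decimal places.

9.57%

β_Arden = 0.02142 / 0.01966 = 1.0895
β_Corwin = 0.02053 / 0.01966 = 1.0443
β_Kestrel = 0.02041 / 0.01966 = 1.0381
β_Durant = 0.00986 / 0.01966 = 0.5015
β_Maddox = 0.01895 / 0.01966 = 0.9639
β_P = Σ w_i β_i = 0.31×1.0895 + 0.24×1.0443 + 0.16×1.0381 + 0.18×0.5015 + 0.11×0.9639 = 0.9508
MRP = 9.88% − 3.52% = 6.36%
E(R_P) = R_f + β_P × MRP = 3.52% + 0.9508 × 6.36% = 9.57%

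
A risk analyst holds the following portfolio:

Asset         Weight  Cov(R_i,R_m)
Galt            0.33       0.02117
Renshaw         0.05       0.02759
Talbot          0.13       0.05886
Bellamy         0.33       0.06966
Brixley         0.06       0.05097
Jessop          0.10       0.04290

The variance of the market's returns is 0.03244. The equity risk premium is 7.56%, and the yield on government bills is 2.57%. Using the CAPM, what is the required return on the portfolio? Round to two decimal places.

β_Galt = 0.02117 / 0.03244 = 0.6526
β_Renshaw = 0.02759 / 0.03244 = 0.8505
β_Talbot = 0.05886 / 0.03244 = 1.8144
β_Bellamy = 0.06966 / 0.03244 = 2.1473
β_Brixley = 0.05097 / 0.03244 = 1.5712
β_Jessop = 0.04290 / 0.03244 = 1.3224
β_P = Σ w_i β_i = 0.33×0.6526 + 0.05×0.8505 + 0.13×1.8144 + 0.33×2.1473 + 0.06×1.5712 + 0.10×1.3224 = 1.4289
E(R_P) = R_f + β_P × MRP = 2.57% + 1.4289 × 7.56% = 13.37%

13.37%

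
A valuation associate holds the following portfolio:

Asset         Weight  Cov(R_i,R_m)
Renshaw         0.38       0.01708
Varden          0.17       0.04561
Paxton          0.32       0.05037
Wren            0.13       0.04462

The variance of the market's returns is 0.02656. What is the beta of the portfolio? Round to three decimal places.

β_Renshaw = 0.01708 / 0.02656 = 0.6431
β_Varden = 0.04561 / 0.02656 = 1.7172
β_Paxton = 0.05037 / 0.02656 = 1.8965
β_Wren = 0.04462 / 0.02656 = 1.6800
β_P = Σ w_i β_i = 0.38×0.6431 + 0.17×1.7172 + 0.32×1.8965 + 0.13×1.6800 = 1.3616

1.362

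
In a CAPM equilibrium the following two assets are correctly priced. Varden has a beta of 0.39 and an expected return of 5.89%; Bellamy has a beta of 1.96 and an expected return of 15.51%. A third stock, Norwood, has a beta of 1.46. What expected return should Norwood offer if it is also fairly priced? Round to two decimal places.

12.45%

MRP (SML slope) = (15.51% − 5.89%) / (1.96 − 0.39) = 9.62% / 1.57 = 6.1274%
R_f (intercept) = 5.89% − 0.39 × 6.1274% = 3.5003%
E(R_Norwood) = R_f + β × MRP = 3.5003% + 1.46 × 6.1274% = 12.45%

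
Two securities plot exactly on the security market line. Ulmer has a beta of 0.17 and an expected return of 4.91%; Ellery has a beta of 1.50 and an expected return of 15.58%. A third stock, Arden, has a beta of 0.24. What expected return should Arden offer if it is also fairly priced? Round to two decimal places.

MRP (SML slope) = (15.58% − 4.91%) / (1.50 − 0.17) = 10.67% / 1.33 = 8.0226%
R_f (intercept) = 4.91% − 0.17 × 8.0226% = 3.5462%
E(R_Arden) = R_f + β × MRP = 3.5462% + 0.24 × 8.0226% = 5.47%

5.47%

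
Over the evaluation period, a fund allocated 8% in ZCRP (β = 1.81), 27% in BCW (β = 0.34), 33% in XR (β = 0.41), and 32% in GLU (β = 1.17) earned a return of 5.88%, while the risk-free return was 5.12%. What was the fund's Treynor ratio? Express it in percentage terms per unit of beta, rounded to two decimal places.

β_P = 0.08×1.81 + 0.27×0.34 + 0.33×0.41 + 0.32×1.17 = 0.7463
Treynor = (R_P − R_f) / β_P = (5.88% − 5.12%) / 0.7463 = 0.76% / 0.7463 = 1.02%

1.02%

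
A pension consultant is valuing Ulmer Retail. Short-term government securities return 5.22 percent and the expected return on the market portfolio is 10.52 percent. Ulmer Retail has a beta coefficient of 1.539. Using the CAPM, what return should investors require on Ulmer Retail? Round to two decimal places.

Market risk premium = E(R_m) − R_f = 10.52% − 5.22% = 5.30%
E(R) = R_f + β × MRP = 5.22% + 1.539 × 5.30% = 13.38%

13.38%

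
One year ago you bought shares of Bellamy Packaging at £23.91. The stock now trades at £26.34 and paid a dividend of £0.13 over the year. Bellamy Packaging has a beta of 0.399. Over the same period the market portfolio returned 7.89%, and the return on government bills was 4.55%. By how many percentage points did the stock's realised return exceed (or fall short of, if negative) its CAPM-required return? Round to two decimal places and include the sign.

+4.82%

Realised HPR = (P1 + D1 − P0) / P0 = (26.34 + 0.13 − 23.91) / 23.91 = 2.56 / 23.91 = 10.7068%
MRP = 7.89% − 4.55% = 3.34%
CAPM required = R_f + β·MRP = 4.55% + 0.399 × 3.34% = 5.88266%
α = realised − required = 10.7068% − 5.88266% = +4.82%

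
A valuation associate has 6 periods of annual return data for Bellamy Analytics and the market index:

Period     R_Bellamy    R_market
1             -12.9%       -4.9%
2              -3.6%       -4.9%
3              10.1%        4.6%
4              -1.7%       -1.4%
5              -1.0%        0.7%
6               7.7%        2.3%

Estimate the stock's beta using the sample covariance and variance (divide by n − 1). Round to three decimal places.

Mean R_i = (-12.9 − 3.6 + 10.1 − 1.7 − 1.0 + 7.7) / 6 = -0.2333%
Mean R_m = (-4.9 − 4.9 + 4.6 − 1.4 + 0.7 + 2.3) / 6 = -0.6000%
Σ(R_i − R̄_i)(R_m − R̄_m) = 145.8600  ⇒  Cov = 145.8600 / 5 = 29.1720
Σ(R_m − R̄_m)² = 74.7600  ⇒  Var(R_m) = 74.7600 / 5 = 14.9520
β = Cov / Var(R_m) = 29.1720 / 14.9520 = 1.9510

1.951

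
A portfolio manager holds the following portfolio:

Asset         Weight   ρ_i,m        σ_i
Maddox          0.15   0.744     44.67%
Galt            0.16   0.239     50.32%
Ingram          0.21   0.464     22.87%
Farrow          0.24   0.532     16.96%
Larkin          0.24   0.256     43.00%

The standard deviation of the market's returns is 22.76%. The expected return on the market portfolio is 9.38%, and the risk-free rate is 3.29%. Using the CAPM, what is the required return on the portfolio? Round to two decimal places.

7.02%

β_Maddox = 0.744 × 44.67% / 22.76% = 1.4602
β_Galt = 0.239 × 50.32% / 22.76% = 0.5284
β_Ingram = 0.464 × 22.87% / 22.76% = 0.4662
β_Farrow = 0.532 × 16.96% / 22.76% = 0.3964
β_Larkin = 0.256 × 43.00% / 22.76% = 0.4837
β_P = Σ w_i β_i = 0.15×1.4602 + 0.16×0.5284 + 0.21×0.4662 + 0.24×0.3964 + 0.24×0.4837 = 0.6127
MRP = 9.38% − 3.29% = 6.09%
E(R_P) = R_f + β_P × MRP = 3.29% + 0.6127 × 6.09% = 7.02%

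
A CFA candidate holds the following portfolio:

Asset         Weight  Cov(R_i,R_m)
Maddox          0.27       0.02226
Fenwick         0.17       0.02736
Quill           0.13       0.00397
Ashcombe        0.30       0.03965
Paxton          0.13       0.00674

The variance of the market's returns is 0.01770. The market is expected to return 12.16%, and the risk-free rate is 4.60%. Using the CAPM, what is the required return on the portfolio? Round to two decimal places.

14.83%

β_Maddox = 0.02226 / 0.01770 = 1.2576
β_Fenwick = 0.02736 / 0.01770 = 1.5458
β_Quill = 0.00397 / 0.01770 = 0.2243
β_Ashcombe = 0.03965 / 0.01770 = 2.2401
β_Paxton = 0.00674 / 0.01770 = 0.3808
β_P = Σ w_i β_i = 0.27×1.2576 + 0.17×1.5458 + 0.13×0.2243 + 0.30×2.2401 + 0.13×0.3808 = 1.3530
MRP = 12.16% − 4.60% = 7.56%
E(R_P) = R_f + β_P × MRP = 4.60% + 1.3530 × 7.56% = 14.83%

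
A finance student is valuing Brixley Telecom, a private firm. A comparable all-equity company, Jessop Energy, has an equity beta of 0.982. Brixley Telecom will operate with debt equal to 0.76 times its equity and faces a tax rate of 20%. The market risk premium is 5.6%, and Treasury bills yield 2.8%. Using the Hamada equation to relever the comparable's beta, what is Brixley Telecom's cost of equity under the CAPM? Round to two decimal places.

11.64%

β_L = β_U × [1 + (1 − t)(D/E)] = 0.982 × [1 + (1 − 0.20) × 0.76]
    = 0.982 × [1 + 0.80 × 0.76] = 0.982 × 1.6080 = 1.5791
E(R) = R_f + β_L × MRP = 2.8% + 1.5791 × 5.6% = 11.64%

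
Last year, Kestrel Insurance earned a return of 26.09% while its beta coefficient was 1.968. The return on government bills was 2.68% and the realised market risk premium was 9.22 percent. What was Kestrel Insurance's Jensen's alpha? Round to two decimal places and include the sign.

+5.27%

CAPM benchmark = R_f + β(R_m − R_f) = 2.68% + 1.968 × 9.22% = 20.82496%
α = actual − benchmark = 26.09% − 20.82496% = +5.27%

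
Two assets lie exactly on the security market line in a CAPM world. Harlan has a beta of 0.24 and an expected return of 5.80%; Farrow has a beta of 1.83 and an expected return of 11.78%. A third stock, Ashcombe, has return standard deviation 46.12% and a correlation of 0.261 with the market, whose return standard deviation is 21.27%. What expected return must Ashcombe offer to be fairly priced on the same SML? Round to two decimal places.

MRP = (11.78% − 5.80%) / (1.83 − 0.24) = 3.7610%
R_f = 5.80% − 0.24 × 3.7610% = 4.8974%
β_Ashcombe = ρ·σ_i/σ_m = 0.261 × 46.12 / 21.27 = 0.5659
E(R_Ashcombe) = R_f + β × MRP = 4.8974% + 0.5659 × 3.7610% = 7.03%

7.03%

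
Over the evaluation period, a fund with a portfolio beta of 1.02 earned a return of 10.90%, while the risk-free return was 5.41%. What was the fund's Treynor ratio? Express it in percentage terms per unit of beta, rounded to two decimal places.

5.38%

Treynor = (R_P − R_f) / β_P = (10.90% − 5.41%) / 1.0200 = 5.49% / 1.0200 = 5.38%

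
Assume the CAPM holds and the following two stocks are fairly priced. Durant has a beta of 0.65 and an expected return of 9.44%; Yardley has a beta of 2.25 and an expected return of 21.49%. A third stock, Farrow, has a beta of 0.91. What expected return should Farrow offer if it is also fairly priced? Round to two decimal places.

MRP (SML slope) = (21.49% − 9.44%) / (2.25 − 0.65) = 12.05% / 1.60 = 7.5313%
R_f (intercept) = 9.44% − 0.65 × 7.5313% = 4.5447%
E(R_Farrow) = R_f + β × MRP = 4.5447% + 0.91 × 7.5313% = 11.40%

11.40%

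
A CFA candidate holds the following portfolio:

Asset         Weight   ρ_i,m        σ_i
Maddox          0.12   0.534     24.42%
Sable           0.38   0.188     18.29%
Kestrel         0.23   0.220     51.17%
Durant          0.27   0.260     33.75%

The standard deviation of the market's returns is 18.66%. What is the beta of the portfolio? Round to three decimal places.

0.420

β_Maddox = 0.534 × 24.42% / 18.66% = 0.6988
β_Sable = 0.188 × 18.29% / 18.66% = 0.1843
β_Kestrel = 0.220 × 51.17% / 18.66% = 0.6033
β_Durant = 0.260 × 33.75% / 18.66% = 0.4703
β_P = Σ w_i β_i = 0.12×0.6988 + 0.38×0.1843 + 0.23×0.6033 + 0.27×0.4703 = 0.4196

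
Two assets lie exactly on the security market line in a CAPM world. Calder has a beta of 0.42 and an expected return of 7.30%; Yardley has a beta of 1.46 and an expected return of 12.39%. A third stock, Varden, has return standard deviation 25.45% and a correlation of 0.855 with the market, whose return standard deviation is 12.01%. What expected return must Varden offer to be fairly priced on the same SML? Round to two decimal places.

MRP = (12.39% − 7.30%) / (1.46 − 0.42) = 4.8942%
R_f = 7.30% − 0.42 × 4.8942% = 5.2444%
β_Varden = ρ·σ_i/σ_m = 0.855 × 25.45 / 12.01 = 1.8118
E(R_Varden) = R_f + β × MRP = 5.2444% + 1.8118 × 4.8942% = 14.11%

14.11%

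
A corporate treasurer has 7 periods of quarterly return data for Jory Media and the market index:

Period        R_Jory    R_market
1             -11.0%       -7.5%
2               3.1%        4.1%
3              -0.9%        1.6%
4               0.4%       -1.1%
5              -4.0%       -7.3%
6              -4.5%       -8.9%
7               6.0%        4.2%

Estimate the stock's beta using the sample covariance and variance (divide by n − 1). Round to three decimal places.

0.843

Mean R_i = (-11.0 + 3.1 − 0.9 + 0.4 − 4.0 − 4.5 + 6.0) / 7 = -1.5571%
Mean R_m = (-7.5 + 4.1 + 1.6 − 1.1 − 7.3 − 8.9 + 4.2) / 7 = -2.1286%
Σ(R_i − R̄_i)(R_m − R̄_m) = 164.5786  ⇒  Cov = 164.5786 / 6 = 27.4298
Σ(R_m − R̄_m)² = 195.2543  ⇒  Var(R_m) = 195.2543 / 6 = 32.5424
β = Cov / Var(R_m) = 27.4298 / 32.5424 = 0.8429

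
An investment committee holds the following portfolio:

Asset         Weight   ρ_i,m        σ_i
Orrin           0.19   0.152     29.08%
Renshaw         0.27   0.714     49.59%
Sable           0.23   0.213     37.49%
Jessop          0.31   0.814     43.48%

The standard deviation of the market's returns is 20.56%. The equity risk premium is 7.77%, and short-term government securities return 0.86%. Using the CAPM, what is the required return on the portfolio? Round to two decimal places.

β_Orrin = 0.152 × 29.08% / 20.56% = 0.2150
β_Renshaw = 0.714 × 49.59% / 20.56% = 1.7221
β_Sable = 0.213 × 37.49% / 20.56% = 0.3884
β_Jessop = 0.814 × 43.48% / 20.56% = 1.7214
β_P = Σ w_i β_i = 0.19×0.2150 + 0.27×1.7221 + 0.23×0.3884 + 0.31×1.7214 = 1.1288
E(R_P) = R_f + β_P × MRP = 0.86% + 1.1288 × 7.77% = 9.63%

9.63%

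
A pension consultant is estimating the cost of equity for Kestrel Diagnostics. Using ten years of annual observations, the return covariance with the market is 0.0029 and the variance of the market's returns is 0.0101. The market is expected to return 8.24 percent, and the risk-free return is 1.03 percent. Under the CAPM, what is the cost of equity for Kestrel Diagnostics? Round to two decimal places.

β = Cov(R_i, R_m) / Var(R_m) = 0.0029 / 0.0101 = 0.2871
MRP = 8.24% − 1.03% = 7.21%
E(R) = R_f + β × MRP = 1.03% + 0.2871 × 7.21% = 3.10%

3.10%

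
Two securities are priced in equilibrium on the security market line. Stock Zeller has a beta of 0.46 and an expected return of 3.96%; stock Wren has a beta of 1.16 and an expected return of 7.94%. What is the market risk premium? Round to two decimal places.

Both satisfy E(R) = R_f + β·MRP, so the slope of the SML is
MRP = (7.94% − 3.96%) / (1.16 − 0.46) = 3.98% / 0.70 = 5.6857%

5.69%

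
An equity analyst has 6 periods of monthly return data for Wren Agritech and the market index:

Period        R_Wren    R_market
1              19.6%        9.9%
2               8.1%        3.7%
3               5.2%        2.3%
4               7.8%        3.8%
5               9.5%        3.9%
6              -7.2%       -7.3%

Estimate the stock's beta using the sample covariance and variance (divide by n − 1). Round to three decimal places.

1.532

Mean R_i = (19.6 + 8.1 + 5.2 + 7.8 + 9.5 − 7.2) / 6 = 7.1667%
Mean R_m = (9.9 + 3.7 + 2.3 + 3.8 + 3.9 − 7.3) / 6 = 2.7167%
Σ(R_i − R̄_i)(R_m − R̄_m) = 238.4033  ⇒  Cov = 238.4033 / 5 = 47.6807
Σ(R_m − R̄_m)² = 155.6483  ⇒  Var(R_m) = 155.6483 / 5 = 31.1297
β = Cov / Var(R_m) = 47.6807 / 31.1297 = 1.5317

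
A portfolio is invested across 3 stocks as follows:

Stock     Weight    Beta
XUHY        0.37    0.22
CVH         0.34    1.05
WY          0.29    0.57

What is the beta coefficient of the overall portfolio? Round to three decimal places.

0.604

β_P = Σ w_i β_i = 0.37×0.22 + 0.34×1.05 + 0.29×0.57 = 0.6037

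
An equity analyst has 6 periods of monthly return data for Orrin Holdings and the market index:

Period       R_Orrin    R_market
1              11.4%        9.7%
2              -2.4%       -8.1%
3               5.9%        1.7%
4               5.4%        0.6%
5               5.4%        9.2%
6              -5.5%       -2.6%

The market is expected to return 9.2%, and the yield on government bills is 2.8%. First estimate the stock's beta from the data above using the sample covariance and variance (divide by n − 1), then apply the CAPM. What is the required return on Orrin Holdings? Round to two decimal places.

7.46%

Mean R_i = (11.4 − 2.4 + 5.9 + 5.4 + 5.4 − 5.5) / 6 = 3.3667%
Mean R_m = (9.7 − 8.1 + 1.7 + 0.6 + 9.2 − 2.6) / 6 = 1.7500%
Σ(R_i − R̄_i)(R_m − R̄_m) = 171.9200  ⇒  Cov = 171.9200 / 5 = 34.3840
Σ(R_m − R̄_m)² = 235.9750  ⇒  Var(R_m) = 235.9750 / 5 = 47.1950
β = Cov / Var(R_m) = 34.3840 / 47.1950 = 0.7286
MRP = 9.2% − 2.8% = 6.40%
E(R) = R_f + β × MRP = 2.8% + 0.7286 × 6.4% = 7.46%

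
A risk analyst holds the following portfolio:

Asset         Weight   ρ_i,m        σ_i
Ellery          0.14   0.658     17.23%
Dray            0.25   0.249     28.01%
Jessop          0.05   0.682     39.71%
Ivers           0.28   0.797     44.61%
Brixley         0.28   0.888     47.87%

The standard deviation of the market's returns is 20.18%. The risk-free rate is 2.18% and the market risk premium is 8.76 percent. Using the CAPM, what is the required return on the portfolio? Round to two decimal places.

β_Ellery = 0.658 × 17.23% / 20.18% = 0.5618
β_Dray = 0.249 × 28.01% / 20.18% = 0.3456
β_Jessop = 0.682 × 39.71% / 20.18% = 1.3420
β_Ivers = 0.797 × 44.61% / 20.18% = 1.7619
β_Brixley = 0.888 × 47.87% / 20.18% = 2.1065
β_P = Σ w_i β_i = 0.14×0.5618 + 0.25×0.3456 + 0.05×1.3420 + 0.28×1.7619 + 0.28×2.1065 = 1.3153
E(R_P) = R_f + β_P × MRP = 2.18% + 1.3153 × 8.76% = 13.70%

13.70%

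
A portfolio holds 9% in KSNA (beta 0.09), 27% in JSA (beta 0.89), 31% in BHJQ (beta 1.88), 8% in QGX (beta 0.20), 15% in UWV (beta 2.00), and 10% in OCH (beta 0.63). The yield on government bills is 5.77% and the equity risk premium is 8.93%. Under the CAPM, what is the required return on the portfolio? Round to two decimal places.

β_P = Σ w_i β_i = 0.09×0.09 + 0.27×0.89 + 0.31×1.88 + 0.08×0.20 + 0.15×2.00 + 0.10×0.63 = 1.2102
E(R_P) = R_f + β_P × MRP = 5.77% + 1.2102 × 8.93% = 16.58%

16.58%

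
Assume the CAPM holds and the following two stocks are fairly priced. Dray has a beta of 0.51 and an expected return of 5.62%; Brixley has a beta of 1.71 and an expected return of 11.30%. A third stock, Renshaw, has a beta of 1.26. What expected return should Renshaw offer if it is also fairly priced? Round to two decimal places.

MRP (SML slope) = (11.30% − 5.62%) / (1.71 − 0.51) = 5.68% / 1.20 = 4.7333%
R_f (intercept) = 5.62% − 0.51 × 4.7333% = 3.2060%
E(R_Renshaw) = R_f + β × MRP = 3.2060% + 1.26 × 4.7333% = 9.17%

9.17%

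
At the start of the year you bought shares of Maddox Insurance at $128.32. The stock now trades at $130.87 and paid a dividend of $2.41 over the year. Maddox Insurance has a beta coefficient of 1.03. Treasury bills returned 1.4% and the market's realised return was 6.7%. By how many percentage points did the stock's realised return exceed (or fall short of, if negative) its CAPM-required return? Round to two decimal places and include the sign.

Realised HPR = (P1 + D1 − P0) / P0 = (130.87 + 2.41 − 128.32) / 128.32 = 4.96 / 128.32 = 3.8653%
MRP = 6.7% − 1.4% = 5.30%
CAPM required = R_f + β·MRP = 1.4% + 1.03 × 5.3% = 6.8590%
α = realised − required = 3.8653% − 6.8590% = -2.99%

-2.99%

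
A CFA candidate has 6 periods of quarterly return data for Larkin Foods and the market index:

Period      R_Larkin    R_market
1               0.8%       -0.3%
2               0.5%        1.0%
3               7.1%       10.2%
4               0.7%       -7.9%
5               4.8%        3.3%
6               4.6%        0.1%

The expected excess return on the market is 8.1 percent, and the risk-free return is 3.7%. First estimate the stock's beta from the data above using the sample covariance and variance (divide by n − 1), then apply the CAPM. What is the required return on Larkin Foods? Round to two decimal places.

Mean R_i = (0.8 + 0.5 + 7.1 + 0.7 + 4.8 + 4.6) / 6 = 3.0833%
Mean R_m = (-0.3 + 1.0 + 10.2 − 7.9 + 3.3 + 0.1) / 6 = 1.0667%
Σ(R_i − R̄_i)(R_m − R̄_m) = 63.7167  ⇒  Cov = 63.7167 / 5 = 12.7433
Σ(R_m − R̄_m)² = 171.6133  ⇒  Var(R_m) = 171.6133 / 5 = 34.3227
β = Cov / Var(R_m) = 12.7433 / 34.3227 = 0.3713
E(R) = R_f + β × MRP = 3.7% + 0.3713 × 8.1% = 6.71%

6.71%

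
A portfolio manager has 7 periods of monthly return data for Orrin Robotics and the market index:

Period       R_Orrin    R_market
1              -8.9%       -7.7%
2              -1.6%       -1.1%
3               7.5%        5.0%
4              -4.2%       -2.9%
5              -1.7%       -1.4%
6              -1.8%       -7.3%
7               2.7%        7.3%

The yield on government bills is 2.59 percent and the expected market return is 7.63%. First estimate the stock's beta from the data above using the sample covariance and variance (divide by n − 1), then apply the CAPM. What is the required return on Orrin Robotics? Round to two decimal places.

6.40%

Mean R_i = (-8.9 − 1.6 + 7.5 − 4.2 − 1.7 − 1.8 + 2.7) / 7 = -1.1429%
Mean R_m = (-7.7 − 1.1 + 5.0 − 2.9 − 1.4 − 7.3 + 7.3) / 7 = -1.1571%
Σ(R_i − R̄_i)(R_m − R̄_m) = 145.9429  ⇒  Cov = 145.9429 / 6 = 24.3238
Σ(R_m − R̄_m)² = 193.0771  ⇒  Var(R_m) = 193.0771 / 6 = 32.1795
β = Cov / Var(R_m) = 24.3238 / 32.1795 = 0.7559
MRP = 7.63% − 2.59% = 5.04%
E(R) = R_f + β × MRP = 2.59% + 0.7559 × 5.04% = 6.40%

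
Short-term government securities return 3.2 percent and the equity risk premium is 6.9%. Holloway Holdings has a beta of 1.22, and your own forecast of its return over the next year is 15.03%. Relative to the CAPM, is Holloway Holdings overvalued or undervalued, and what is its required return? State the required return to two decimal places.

Undervalued; required return 11.62%

Required return = R_f + β·MRP = 3.2% + 1.22 × 6.9% = 11.62%
Forecast 15.03% > required 11.62% → the stock plots above the SML → undervalued.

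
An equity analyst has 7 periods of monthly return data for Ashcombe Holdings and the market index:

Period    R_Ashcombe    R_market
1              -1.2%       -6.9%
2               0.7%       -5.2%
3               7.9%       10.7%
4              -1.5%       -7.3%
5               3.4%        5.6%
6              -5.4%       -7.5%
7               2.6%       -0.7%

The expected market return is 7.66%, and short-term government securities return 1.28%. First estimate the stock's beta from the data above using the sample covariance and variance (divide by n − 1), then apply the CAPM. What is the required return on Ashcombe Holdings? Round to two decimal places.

Mean R_i = (-1.2 + 0.7 + 7.9 − 1.5 + 3.4 − 5.4 + 2.6) / 7 = 0.9286%
Mean R_m = (-6.9 − 5.2 + 10.7 − 7.3 + 5.6 − 7.5 − 0.7) / 7 = -1.6143%
Σ(R_i − R̄_i)(R_m − R̄_m) = 168.3329  ⇒  Cov = 168.3329 / 6 = 28.0555
Σ(R_m − R̄_m)² = 312.2886  ⇒  Var(R_m) = 312.2886 / 6 = 52.0481
β = Cov / Var(R_m) = 28.0555 / 52.0481 = 0.5390
MRP = 7.66% − 1.28% = 6.38%
E(R) = R_f + β × MRP = 1.28% + 0.5390 × 6.38% = 4.72%

4.72%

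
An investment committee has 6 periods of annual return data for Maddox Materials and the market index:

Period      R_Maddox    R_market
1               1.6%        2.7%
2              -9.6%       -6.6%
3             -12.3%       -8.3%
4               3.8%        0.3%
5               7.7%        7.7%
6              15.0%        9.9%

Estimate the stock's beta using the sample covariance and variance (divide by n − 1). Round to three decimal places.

1.372

Mean R_i = (1.6 − 9.6 − 12.3 + 3.8 + 7.7 + 15.0) / 6 = 1.0333%
Mean R_m = (2.7 − 6.6 − 8.3 + 0.3 + 7.7 + 9.9) / 6 = 0.9500%
Σ(R_i − R̄_i)(R_m − R̄_m) = 372.8100  ⇒  Cov = 372.8100 / 5 = 74.5620
Σ(R_m − R̄_m)² = 271.7150  ⇒  Var(R_m) = 271.7150 / 5 = 54.3430
β = Cov / Var(R_m) = 74.5620 / 54.3430 = 1.3721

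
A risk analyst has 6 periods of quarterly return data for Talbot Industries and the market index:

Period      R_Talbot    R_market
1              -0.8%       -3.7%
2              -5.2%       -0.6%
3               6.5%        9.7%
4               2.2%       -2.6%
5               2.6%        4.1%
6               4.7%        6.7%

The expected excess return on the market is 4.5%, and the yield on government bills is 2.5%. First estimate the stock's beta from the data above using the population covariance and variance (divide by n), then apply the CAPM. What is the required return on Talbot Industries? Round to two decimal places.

5.06%

Mean R_i = (-0.8 − 5.2 + 6.5 + 2.2 + 2.6 + 4.7) / 6 = 1.6667%
Mean R_m = (-3.7 − 0.6 + 9.7 − 2.6 + 4.1 + 6.7) / 6 = 2.2667%
Σ(R_i − R̄_i)(R_m − R̄_m) = 82.8933  ⇒  Cov = 82.8933 / 6 = 13.8156
Σ(R_m − R̄_m)² = 145.7733  ⇒  Var(R_m) = 145.7733 / 6 = 24.2956
β = Cov / Var(R_m) = 13.8156 / 24.2956 = 0.5686
E(R) = R_f + β × MRP = 2.5% + 0.5686 × 4.5% = 5.06%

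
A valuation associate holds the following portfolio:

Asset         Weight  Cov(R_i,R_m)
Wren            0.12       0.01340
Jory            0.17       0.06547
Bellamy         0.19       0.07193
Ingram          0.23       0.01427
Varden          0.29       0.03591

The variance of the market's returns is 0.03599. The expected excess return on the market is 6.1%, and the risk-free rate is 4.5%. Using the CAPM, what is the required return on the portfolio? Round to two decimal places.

11.30%

β_Wren = 0.01340 / 0.03599 = 0.3723
β_Jory = 0.06547 / 0.03599 = 1.8191
β_Bellamy = 0.07193 / 0.03599 = 1.9986
β_Ingram = 0.01427 / 0.03599 = 0.3965
β_Varden = 0.03591 / 0.03599 = 0.9978
β_P = Σ w_i β_i = 0.12×0.3723 + 0.17×1.8191 + 0.19×1.9986 + 0.23×0.3965 + 0.29×0.9978 = 1.1142
E(R_P) = R_f + β_P × MRP = 4.5% + 1.1142 × 6.1% = 11.30%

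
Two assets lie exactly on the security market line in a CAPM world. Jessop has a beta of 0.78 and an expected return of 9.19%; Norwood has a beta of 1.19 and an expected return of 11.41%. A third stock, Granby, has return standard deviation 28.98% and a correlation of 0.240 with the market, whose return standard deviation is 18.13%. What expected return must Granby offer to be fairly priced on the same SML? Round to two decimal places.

7.04%

MRP = (11.41% − 9.19%) / (1.19 − 0.78) = 5.4146%
R_f = 9.19% − 0.78 × 5.4146% = 4.9666%
β_Granby = ρ·σ_i/σ_m = 0.240 × 28.98 / 18.13 = 0.3836
E(R_Granby) = R_f + β × MRP = 4.9666% + 0.3836 × 5.4146% = 7.04%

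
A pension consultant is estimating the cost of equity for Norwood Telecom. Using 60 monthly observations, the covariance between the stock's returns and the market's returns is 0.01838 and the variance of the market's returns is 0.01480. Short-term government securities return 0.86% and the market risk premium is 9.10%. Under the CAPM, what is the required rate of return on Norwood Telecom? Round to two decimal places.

12.16%

β = Cov(R_i, R_m) / Var(R_m) = 0.01838 / 0.01480 = 1.2419
E(R) = R_f + β × MRP = 0.86% + 1.2419 × 9.10% = 12.16%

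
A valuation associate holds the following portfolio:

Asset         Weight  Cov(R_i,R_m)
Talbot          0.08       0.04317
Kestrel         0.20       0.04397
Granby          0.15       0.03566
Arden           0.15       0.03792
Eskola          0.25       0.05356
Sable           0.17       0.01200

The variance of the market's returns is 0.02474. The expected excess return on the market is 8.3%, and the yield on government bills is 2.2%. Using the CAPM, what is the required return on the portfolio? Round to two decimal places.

β_Talbot = 0.04317 / 0.02474 = 1.7449
β_Kestrel = 0.04397 / 0.02474 = 1.7773
β_Granby = 0.03566 / 0.02474 = 1.4414
β_Arden = 0.03792 / 0.02474 = 1.5327
β_Eskola = 0.05356 / 0.02474 = 2.1649
β_Sable = 0.01200 / 0.02474 = 0.4850
β_P = Σ w_i β_i = 0.08×1.7449 + 0.20×1.7773 + 0.15×1.4414 + 0.15×1.5327 + 0.25×2.1649 + 0.17×0.4850 = 1.5648
E(R_P) = R_f + β_P × MRP = 2.2% + 1.5648 × 8.3% = 15.19%

15.19%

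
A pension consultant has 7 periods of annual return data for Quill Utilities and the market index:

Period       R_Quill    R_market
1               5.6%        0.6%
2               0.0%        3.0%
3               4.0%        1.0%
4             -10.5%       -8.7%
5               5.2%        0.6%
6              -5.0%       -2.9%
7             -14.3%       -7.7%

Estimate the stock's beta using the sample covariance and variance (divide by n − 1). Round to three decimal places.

Mean R_i = (5.6 + 0.0 + 4.0 − 10.5 + 5.2 − 5.0 − 14.3) / 7 = -2.1429%
Mean R_m = (0.6 + 3.0 + 1.0 − 8.7 + 0.6 − 2.9 − 7.7) / 7 = -2.0143%
Σ(R_i − R̄_i)(R_m − R̄_m) = 196.2257  ⇒  Cov = 196.2257 / 6 = 32.7043
Σ(R_m − R̄_m)² = 125.7086  ⇒  Var(R_m) = 125.7086 / 6 = 20.9514
β = Cov / Var(R_m) = 32.7043 / 20.9514 = 1.5610

1.561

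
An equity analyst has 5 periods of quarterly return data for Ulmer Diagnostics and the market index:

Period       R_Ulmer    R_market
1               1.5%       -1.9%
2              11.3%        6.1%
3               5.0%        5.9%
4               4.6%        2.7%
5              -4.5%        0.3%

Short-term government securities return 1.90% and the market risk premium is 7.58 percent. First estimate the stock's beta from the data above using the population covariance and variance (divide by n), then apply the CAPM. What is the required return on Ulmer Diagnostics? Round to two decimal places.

Mean R_i = (1.5 + 11.3 + 5.0 + 4.6 − 4.5) / 5 = 3.5800%
Mean R_m = (-1.9 + 6.1 + 5.9 + 2.7 + 0.3) / 5 = 2.6200%
Σ(R_i − R̄_i)(R_m − R̄_m) = 59.7520  ⇒  Cov = 59.7520 / 5 = 11.9504
Σ(R_m − R̄_m)² = 48.6880  ⇒  Var(R_m) = 48.6880 / 5 = 9.7376
β = Cov / Var(R_m) = 11.9504 / 9.7376 = 1.2272
E(R) = R_f + β × MRP = 1.90% + 1.2272 × 7.58% = 11.20%

11.20%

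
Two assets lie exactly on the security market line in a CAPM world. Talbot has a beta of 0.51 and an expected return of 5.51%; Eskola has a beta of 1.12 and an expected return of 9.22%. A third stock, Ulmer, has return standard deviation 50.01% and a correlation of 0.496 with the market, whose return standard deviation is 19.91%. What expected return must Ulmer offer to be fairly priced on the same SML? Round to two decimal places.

MRP = (9.22% − 5.51%) / (1.12 − 0.51) = 6.0820%
R_f = 5.51% − 0.51 × 6.0820% = 2.4082%
β_Ulmer = ρ·σ_i/σ_m = 0.496 × 50.01 / 19.91 = 1.2459
E(R_Ulmer) = R_f + β × MRP = 2.4082% + 1.2459 × 6.0820% = 9.99%

9.99%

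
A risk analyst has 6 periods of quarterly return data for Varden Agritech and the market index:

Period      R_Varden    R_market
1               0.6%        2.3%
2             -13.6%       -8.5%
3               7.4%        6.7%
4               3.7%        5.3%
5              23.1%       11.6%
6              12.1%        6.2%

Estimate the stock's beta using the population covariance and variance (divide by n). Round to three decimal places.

1.726

Mean R_i = (0.6 − 13.6 + 7.4 + 3.7 + 23.1 + 12.1) / 6 = 5.5500%
Mean R_m = (2.3 − 8.5 + 6.7 + 5.3 + 11.6 + 6.2) / 6 = 3.9333%
Σ(R_i − R̄_i)(R_m − R̄_m) = 398.1700  ⇒  Cov = 398.1700 / 6 = 66.3617
Σ(R_m − R̄_m)² = 230.6933  ⇒  Var(R_m) = 230.6933 / 6 = 38.4489
β = Cov / Var(R_m) = 66.3617 / 38.4489 = 1.7260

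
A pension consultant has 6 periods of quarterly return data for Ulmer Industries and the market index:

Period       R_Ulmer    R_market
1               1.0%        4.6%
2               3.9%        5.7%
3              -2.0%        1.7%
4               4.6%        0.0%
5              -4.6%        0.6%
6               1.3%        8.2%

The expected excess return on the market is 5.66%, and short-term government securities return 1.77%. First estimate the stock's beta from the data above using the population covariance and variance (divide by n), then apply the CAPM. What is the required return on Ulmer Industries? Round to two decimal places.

Mean R_i = (1.0 + 3.9 − 2.0 + 4.6 − 4.6 + 1.3) / 6 = 0.7000%
Mean R_m = (4.6 + 5.7 + 1.7 + 0.0 + 0.6 + 8.2) / 6 = 3.4667%
Σ(R_i − R̄_i)(R_m − R̄_m) = 16.7700  ⇒  Cov = 16.7700 / 6 = 2.7950
Σ(R_m − R̄_m)² = 52.0333  ⇒  Var(R_m) = 52.0333 / 6 = 8.6722
β = Cov / Var(R_m) = 2.7950 / 8.6722 = 0.3223
E(R) = R_f + β × MRP = 1.77% + 0.3223 × 5.66% = 3.59%

3.59%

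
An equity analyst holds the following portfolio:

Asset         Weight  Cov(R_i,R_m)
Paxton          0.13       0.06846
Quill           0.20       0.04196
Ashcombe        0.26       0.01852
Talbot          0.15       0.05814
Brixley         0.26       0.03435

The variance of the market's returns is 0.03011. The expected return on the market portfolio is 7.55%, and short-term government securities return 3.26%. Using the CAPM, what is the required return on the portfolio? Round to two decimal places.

8.92%

β_Paxton = 0.06846 / 0.03011 = 2.2737
β_Quill = 0.04196 / 0.03011 = 1.3936
β_Ashcombe = 0.01852 / 0.03011 = 0.6151
β_Talbot = 0.05814 / 0.03011 = 1.9309
β_Brixley = 0.03435 / 0.03011 = 1.1408
β_P = Σ w_i β_i = 0.13×2.2737 + 0.20×1.3936 + 0.26×0.6151 + 0.15×1.9309 + 0.26×1.1408 = 1.3205
MRP = 7.55% − 3.26% = 4.29%
E(R_P) = R_f + β_P × MRP = 3.26% + 1.3205 × 4.29% = 8.92%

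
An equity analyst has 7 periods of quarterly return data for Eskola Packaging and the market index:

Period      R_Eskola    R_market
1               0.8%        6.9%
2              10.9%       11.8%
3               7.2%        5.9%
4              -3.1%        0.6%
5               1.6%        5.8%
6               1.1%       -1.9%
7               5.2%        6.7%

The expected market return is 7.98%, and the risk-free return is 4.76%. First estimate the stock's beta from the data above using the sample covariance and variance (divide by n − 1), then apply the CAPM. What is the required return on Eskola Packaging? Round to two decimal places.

7.30%

Mean R_i = (0.8 + 10.9 + 7.2 − 3.1 + 1.6 + 1.1 + 5.2) / 7 = 3.3857%
Mean R_m = (6.9 + 11.8 + 5.9 + 0.6 + 5.8 − 1.9 + 6.7) / 7 = 5.1143%
Σ(R_i − R̄_i)(R_m − R̄_m) = 95.5814  ⇒  Cov = 95.5814 / 6 = 15.9302
Σ(R_m − R̄_m)² = 121.0686  ⇒  Var(R_m) = 121.0686 / 6 = 20.1781
β = Cov / Var(R_m) = 15.9302 / 20.1781 = 0.7895
MRP = 7.98% − 4.76% = 3.22%
E(R) = R_f + β × MRP = 4.76% + 0.7895 × 3.22% = 7.30%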